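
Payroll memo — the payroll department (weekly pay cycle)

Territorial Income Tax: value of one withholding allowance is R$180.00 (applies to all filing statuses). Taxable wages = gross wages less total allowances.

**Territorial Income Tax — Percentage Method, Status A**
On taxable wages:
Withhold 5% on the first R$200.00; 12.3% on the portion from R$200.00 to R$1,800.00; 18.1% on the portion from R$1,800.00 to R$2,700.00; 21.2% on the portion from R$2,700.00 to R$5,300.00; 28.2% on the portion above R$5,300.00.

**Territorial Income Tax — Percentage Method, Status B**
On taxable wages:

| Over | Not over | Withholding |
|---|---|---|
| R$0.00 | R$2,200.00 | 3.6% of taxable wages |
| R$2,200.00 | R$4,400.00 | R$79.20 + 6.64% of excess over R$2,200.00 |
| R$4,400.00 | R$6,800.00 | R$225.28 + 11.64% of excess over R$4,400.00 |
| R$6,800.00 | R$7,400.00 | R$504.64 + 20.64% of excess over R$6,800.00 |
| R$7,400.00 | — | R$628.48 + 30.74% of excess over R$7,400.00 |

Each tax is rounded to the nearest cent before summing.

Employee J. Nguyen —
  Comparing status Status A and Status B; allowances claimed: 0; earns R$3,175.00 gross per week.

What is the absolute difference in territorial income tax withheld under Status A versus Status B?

R$326.46

Territorial Income Tax (Status A): taxable = R$3,175.00
  R$369.70 + 21.2% × (R$3,175.00 − R$2,700.00) = R$369.70 + 21.2% × R$475.00 = R$470.40
Territorial Income Tax (Status B): taxable = R$3,175.00
  R$79.20 + 6.64% × (R$3,175.00 − R$2,200.00) = R$79.20 + 6.64% × R$975.00 = R$143.94
Difference: |R$470.40 − R$143.94| = R$326.46 (higher under Status A)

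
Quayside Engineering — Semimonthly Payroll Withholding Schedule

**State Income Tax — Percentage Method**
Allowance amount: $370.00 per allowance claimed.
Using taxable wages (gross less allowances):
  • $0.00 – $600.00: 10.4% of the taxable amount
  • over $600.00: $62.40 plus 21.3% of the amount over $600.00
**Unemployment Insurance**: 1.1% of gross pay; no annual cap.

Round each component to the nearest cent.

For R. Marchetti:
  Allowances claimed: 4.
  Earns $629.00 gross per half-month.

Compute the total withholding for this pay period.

State Income Tax: taxable = $629.00 − 4×$370.00 = $-851.00
  Taxable ≤ 0 → $0.00
Unemployment Insurance: 1.1% × $629.00 = $6.92
Total: $0.00 + $6.92 = $6.92

$6.92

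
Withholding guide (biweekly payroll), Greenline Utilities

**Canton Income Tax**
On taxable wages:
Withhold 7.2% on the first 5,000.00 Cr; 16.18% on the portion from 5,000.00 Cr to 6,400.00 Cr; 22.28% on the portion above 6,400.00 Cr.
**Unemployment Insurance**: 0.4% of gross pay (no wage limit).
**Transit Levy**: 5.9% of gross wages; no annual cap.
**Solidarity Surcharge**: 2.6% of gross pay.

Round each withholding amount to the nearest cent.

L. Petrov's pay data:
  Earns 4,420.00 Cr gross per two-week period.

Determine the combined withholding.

711.62 Cr

Canton Income Tax: taxable = 4,420.00 Cr
  7.2% × 4,420.00 Cr = 318.24 Cr
Unemployment Insurance: 0.4% × 4,420.00 Cr = 17.68 Cr
Transit Levy: 5.9% × 4,420.00 Cr = 260.78 Cr
Solidarity Surcharge: 2.6% × 4,420.00 Cr = 114.92 Cr
Total: 318.24 Cr + 17.68 Cr + 260.78 Cr + 114.92 Cr = 711.62 Cr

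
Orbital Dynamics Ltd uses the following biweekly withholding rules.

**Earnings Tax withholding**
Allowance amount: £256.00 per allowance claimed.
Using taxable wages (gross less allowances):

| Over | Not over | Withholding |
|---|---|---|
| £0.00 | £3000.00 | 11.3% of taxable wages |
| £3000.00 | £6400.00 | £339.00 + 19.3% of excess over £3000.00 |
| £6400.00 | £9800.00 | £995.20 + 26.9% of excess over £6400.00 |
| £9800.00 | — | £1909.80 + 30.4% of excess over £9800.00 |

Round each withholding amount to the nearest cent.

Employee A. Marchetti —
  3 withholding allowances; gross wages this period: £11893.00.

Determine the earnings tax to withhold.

£2312.60

Earnings Tax: taxable = £11893.00 − 3×£256.00 = £11125.00
  £1909.80 + 30.4% × (£11125.00 − £9800.00) = £1909.80 + 30.4% × £1325.00 = £2312.60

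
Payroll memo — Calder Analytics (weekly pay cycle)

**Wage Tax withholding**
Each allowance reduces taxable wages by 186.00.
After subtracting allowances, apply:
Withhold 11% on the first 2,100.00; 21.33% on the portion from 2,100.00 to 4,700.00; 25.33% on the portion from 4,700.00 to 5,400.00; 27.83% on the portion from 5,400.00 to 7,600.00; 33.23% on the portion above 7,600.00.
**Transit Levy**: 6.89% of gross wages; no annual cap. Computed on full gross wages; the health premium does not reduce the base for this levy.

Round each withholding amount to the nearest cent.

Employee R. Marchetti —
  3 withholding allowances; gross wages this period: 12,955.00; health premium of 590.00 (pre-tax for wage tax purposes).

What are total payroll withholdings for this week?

3,865.74

Wage Tax: taxable = 12,955.00 − 590.00 − 3×186.00 = 11,807.00
  1,575.15 + 33.23% × (11,807.00 − 7,600.00) = 1,575.15 + 33.23% × 4,207.00 = 2,973.14
Transit Levy: 6.89% × 12,955.00 = 892.60
Total: 2,973.14 + 892.60 = 3,865.74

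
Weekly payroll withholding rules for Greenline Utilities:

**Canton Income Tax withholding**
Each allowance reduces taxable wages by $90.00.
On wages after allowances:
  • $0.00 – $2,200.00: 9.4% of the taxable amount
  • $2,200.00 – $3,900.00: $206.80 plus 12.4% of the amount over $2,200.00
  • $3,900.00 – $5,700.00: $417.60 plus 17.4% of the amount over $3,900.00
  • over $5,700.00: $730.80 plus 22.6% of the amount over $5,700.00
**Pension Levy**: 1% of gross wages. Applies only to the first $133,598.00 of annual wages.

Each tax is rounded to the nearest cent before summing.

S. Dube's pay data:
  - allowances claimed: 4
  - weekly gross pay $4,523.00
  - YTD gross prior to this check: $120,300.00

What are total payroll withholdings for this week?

Canton Income Tax: taxable = $4,523.00 − 4×$90.00 = $4,163.00
  $417.60 + 17.4% × ($4,163.00 − $3,900.00) = $417.60 + 17.4% × $263.00 = $463.36
Pension Levy: 1% × $4,523.00 = $45.23
Total: $463.36 + $45.23 = $508.59

$508.59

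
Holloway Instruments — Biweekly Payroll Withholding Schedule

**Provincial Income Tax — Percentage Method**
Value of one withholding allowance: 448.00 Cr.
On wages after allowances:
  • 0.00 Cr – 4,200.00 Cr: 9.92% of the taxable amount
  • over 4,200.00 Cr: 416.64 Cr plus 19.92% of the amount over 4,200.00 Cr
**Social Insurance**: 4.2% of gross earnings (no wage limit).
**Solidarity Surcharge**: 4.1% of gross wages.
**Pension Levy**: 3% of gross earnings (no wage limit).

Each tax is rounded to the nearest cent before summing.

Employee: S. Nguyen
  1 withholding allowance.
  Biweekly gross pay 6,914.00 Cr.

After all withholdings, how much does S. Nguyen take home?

Provincial Income Tax: taxable = 6,914.00 Cr − 1×448.00 Cr = 6,466.00 Cr
  416.64 Cr + 19.92% × (6,466.00 Cr − 4,200.00 Cr) = 416.64 Cr + 19.92% × 2,266.00 Cr = 868.03 Cr
Social Insurance: 4.2% × 6,914.00 Cr = 290.39 Cr
Solidarity Surcharge: 4.1% × 6,914.00 Cr = 283.47 Cr
Pension Levy: 3% × 6,914.00 Cr = 207.42 Cr
Total withheld: 868.03 Cr + 290.39 Cr + 283.47 Cr + 207.42 Cr = 1,649.31 Cr
Net pay: 6,914.00 Cr − 1,649.31 Cr = 5,264.69 Cr

5,264.69 Cr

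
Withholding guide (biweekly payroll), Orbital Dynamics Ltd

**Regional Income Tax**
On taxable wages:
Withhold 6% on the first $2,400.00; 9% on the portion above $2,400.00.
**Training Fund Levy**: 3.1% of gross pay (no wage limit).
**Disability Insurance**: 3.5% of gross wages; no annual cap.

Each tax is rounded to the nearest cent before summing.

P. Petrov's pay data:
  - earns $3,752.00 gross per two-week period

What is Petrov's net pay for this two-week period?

$3,238.69

Regional Income Tax: taxable = $3,752.00
  $144.00 + 9% × ($3,752.00 − $2,400.00) = $144.00 + 9% × $1,352.00 = $265.68
Training Fund Levy: 3.1% × $3,752.00 = $116.31
Disability Insurance: 3.5% × $3,752.00 = $131.32
Total withheld: $265.68 + $116.31 + $131.32 = $513.31
Net pay: $3,752.00 − $513.31 = $3,238.69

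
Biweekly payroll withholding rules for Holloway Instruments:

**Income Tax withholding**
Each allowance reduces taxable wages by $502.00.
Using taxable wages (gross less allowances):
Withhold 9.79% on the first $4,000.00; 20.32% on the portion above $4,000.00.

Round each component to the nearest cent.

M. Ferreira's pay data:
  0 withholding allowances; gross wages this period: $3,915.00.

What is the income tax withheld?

$383.28

Income Tax: taxable = $3,915.00
  9.79% × $3,915.00 = $383.28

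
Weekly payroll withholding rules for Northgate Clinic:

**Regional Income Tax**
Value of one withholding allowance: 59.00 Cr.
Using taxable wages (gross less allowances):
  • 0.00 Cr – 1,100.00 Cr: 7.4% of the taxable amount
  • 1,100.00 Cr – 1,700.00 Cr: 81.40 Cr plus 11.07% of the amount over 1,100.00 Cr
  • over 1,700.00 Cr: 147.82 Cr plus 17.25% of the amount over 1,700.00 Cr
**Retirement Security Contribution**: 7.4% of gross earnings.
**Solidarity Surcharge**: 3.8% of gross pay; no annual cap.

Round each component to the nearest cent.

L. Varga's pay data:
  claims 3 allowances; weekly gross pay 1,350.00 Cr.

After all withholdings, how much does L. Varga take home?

1,109.32 Cr

Regional Income Tax: taxable = 1,350.00 Cr − 3×59.00 Cr = 1,173.00 Cr
  81.40 Cr + 11.07% × (1,173.00 Cr − 1,100.00 Cr) = 81.40 Cr + 11.07% × 73.00 Cr = 89.48 Cr
Retirement Security Contribution: 7.4% × 1,350.00 Cr = 99.90 Cr
Solidarity Surcharge: 3.8% × 1,350.00 Cr = 51.30 Cr
Total withheld: 89.48 Cr + 99.90 Cr + 51.30 Cr = 240.68 Cr
Net pay: 1,350.00 Cr − 240.68 Cr = 1,109.32 Cr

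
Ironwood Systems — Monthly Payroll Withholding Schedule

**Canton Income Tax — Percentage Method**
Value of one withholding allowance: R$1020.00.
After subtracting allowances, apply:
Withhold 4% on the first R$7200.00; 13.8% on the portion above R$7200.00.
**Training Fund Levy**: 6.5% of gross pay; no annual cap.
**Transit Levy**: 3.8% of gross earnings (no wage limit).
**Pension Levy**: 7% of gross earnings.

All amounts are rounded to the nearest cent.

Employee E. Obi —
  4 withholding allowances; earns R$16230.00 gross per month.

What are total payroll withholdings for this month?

Canton Income Tax: taxable = R$16230.00 − 4×R$1020.00 = R$12150.00
  R$288.00 + 13.8% × (R$12150.00 − R$7200.00) = R$288.00 + 13.8% × R$4950.00 = R$971.10
Training Fund Levy: 6.5% × R$16230.00 = R$1054.95
Transit Levy: 3.8% × R$16230.00 = R$616.74
Pension Levy: 7% × R$16230.00 = R$1136.10
Total: R$971.10 + R$1054.95 + R$616.74 + R$1136.10 = R$3778.89

R$3778.89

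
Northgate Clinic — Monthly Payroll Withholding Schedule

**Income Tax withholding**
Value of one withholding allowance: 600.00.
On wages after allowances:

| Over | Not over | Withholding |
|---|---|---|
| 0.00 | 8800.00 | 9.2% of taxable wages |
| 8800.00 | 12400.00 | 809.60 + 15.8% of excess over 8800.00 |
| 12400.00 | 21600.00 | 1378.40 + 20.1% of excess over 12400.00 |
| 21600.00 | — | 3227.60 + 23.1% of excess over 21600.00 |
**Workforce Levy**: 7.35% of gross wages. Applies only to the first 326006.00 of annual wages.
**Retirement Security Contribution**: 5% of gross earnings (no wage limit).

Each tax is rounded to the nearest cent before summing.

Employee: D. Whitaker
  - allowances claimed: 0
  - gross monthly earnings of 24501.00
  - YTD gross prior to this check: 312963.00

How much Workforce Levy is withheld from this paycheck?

958.66

Workforce Levy: cap 326006.00 − YTD 312963.00 = 13043.00 subject; 7.35% × 13043.00 = 958.66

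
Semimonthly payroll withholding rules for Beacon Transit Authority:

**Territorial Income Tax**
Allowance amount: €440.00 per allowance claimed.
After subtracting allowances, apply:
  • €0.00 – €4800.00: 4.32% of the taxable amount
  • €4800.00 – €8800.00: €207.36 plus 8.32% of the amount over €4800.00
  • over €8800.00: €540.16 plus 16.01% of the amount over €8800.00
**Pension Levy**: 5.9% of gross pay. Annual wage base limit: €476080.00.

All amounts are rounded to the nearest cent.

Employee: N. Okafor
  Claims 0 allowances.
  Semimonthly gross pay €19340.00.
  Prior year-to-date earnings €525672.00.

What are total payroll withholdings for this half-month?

€2227.61

Territorial Income Tax: taxable = €19340.00
  €540.16 + 16.01% × (€19340.00 − €8800.00) = €540.16 + 16.01% × €10540.00 = €2227.61
Pension Levy: YTD €525672.00 ≥ cap €476080.00 → €0.00
Total: €2227.61 + €0.00 = €2227.61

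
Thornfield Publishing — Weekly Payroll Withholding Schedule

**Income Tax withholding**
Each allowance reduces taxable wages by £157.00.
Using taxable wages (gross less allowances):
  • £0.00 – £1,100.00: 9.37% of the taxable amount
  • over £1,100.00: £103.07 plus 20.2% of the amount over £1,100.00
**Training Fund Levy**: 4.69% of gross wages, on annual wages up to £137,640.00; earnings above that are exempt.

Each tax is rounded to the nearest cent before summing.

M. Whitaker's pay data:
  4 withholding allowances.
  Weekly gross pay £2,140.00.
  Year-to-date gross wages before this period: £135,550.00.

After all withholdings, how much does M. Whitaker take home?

Income Tax: taxable = £2,140.00 − 4×£157.00 = £1,512.00
  £103.07 + 20.2% × (£1,512.00 − £1,100.00) = £103.07 + 20.2% × £412.00 = £186.29
Training Fund Levy: cap £137,640.00 − YTD £135,550.00 = £2,090.00 subject; 4.69% × £2,090.00 = £98.02
Total withheld: £186.29 + £98.02 = £284.31
Net pay: £2,140.00 − £284.31 = £1,855.69

£1,855.69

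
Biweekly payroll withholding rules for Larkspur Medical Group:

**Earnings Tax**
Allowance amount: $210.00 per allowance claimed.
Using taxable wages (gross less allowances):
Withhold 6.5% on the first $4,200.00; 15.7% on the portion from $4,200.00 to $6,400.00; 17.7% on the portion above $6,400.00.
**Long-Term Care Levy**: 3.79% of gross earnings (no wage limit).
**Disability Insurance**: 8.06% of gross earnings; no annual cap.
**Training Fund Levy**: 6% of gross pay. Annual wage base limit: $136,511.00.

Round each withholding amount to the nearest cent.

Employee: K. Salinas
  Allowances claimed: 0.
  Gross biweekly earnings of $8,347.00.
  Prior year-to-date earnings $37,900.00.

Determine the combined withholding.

Earnings Tax: taxable = $8,347.00
  $618.40 + 17.7% × ($8,347.00 − $6,400.00) = $618.40 + 17.7% × $1,947.00 = $963.02
Long-Term Care Levy: 3.79% × $8,347.00 = $316.35
Disability Insurance: 8.06% × $8,347.00 = $672.77
Training Fund Levy: 6% × $8,347.00 = $500.82
Total: $963.02 + $316.35 + $672.77 + $500.82 = $2,452.96

$2,452.96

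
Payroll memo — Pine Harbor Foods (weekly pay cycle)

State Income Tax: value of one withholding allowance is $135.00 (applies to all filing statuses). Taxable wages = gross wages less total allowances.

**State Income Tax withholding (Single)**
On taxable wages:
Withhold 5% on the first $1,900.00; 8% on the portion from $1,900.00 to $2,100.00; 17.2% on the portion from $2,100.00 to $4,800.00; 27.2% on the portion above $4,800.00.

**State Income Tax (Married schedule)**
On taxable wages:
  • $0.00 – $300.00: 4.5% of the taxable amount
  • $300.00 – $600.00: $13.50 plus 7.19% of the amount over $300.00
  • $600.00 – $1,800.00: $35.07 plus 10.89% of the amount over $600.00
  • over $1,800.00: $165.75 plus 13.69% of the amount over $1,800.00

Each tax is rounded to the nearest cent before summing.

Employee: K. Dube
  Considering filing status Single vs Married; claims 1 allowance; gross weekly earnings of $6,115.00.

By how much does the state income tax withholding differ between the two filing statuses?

State Income Tax (Single): taxable = $6,115.00 − 1×$135.00 = $5,980.00
  $575.40 + 27.2% × ($5,980.00 − $4,800.00) = $575.40 + 27.2% × $1,180.00 = $896.36
State Income Tax (Married): taxable = $6,115.00 − 1×$135.00 = $5,980.00
  $165.75 + 13.69% × ($5,980.00 − $1,800.00) = $165.75 + 13.69% × $4,180.00 = $737.99
Difference: |$896.36 − $737.99| = $158.37 (higher under Single)

$158.37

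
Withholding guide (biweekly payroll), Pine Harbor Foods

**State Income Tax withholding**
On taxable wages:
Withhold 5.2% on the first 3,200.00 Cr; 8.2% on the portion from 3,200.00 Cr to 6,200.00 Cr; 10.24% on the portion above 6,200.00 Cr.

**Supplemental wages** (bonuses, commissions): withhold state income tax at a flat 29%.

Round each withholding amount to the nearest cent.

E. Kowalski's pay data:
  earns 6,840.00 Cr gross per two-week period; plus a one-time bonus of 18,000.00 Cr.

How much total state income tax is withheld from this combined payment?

State Income Tax: taxable = 6,840.00 Cr
  412.40 Cr + 10.24% × (6,840.00 Cr − 6,200.00 Cr) = 412.40 Cr + 10.24% × 640.00 Cr = 477.94 Cr
Supplemental (29% flat on bonus): 29% × 18,000.00 Cr = 5,220.00 Cr
Total state income tax: 477.94 Cr + 5,220.00 Cr = 5,697.94 Cr

5,697.94 Cr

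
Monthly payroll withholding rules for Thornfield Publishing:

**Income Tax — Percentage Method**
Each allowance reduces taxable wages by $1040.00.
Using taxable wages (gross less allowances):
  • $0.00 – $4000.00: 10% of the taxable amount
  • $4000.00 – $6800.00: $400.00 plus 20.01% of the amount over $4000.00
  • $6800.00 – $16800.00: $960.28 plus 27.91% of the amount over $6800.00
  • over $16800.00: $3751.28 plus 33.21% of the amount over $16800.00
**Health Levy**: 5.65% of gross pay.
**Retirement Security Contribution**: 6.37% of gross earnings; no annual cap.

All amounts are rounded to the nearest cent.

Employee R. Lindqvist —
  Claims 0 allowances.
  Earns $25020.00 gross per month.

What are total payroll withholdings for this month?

Income Tax: taxable = $25020.00
  $3751.28 + 33.21% × ($25020.00 − $16800.00) = $3751.28 + 33.21% × $8220.00 = $6481.14
Health Levy: 5.65% × $25020.00 = $1413.63
Retirement Security Contribution: 6.37% × $25020.00 = $1593.77
Total: $6481.14 + $1413.63 + $1593.77 = $9488.54

$9488.54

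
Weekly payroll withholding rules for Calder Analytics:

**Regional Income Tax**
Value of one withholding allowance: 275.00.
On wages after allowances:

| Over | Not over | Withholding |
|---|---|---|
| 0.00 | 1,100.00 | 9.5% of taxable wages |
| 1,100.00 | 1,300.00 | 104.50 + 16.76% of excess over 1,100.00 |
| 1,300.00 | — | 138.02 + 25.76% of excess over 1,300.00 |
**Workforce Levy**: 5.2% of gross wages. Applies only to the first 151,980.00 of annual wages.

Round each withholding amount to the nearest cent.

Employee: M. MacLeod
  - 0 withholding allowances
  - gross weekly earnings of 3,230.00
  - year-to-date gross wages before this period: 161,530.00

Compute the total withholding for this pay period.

635.19

Regional Income Tax: taxable = 3,230.00
  138.02 + 25.76% × (3,230.00 − 1,300.00) = 138.02 + 25.76% × 1,930.00 = 635.19
Workforce Levy: YTD 161,530.00 ≥ cap 151,980.00 → 0.00
Total: 635.19 + 0.00 = 635.19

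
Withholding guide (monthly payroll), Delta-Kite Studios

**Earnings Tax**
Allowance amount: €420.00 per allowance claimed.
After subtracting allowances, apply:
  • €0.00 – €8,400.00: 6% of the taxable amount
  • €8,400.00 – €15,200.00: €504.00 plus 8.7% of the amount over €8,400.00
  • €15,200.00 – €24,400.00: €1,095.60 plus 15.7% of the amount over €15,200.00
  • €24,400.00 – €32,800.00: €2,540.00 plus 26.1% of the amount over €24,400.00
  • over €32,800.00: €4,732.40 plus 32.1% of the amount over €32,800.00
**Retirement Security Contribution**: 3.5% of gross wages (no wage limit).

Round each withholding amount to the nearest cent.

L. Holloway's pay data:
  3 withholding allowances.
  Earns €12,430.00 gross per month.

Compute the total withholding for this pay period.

Earnings Tax: taxable = €12,430.00 − 3×€420.00 = €11,170.00
  €504.00 + 8.7% × (€11,170.00 − €8,400.00) = €504.00 + 8.7% × €2,770.00 = €744.99
Retirement Security Contribution: 3.5% × €12,430.00 = €435.05
Total: €744.99 + €435.05 = €1,180.04

€1,180.04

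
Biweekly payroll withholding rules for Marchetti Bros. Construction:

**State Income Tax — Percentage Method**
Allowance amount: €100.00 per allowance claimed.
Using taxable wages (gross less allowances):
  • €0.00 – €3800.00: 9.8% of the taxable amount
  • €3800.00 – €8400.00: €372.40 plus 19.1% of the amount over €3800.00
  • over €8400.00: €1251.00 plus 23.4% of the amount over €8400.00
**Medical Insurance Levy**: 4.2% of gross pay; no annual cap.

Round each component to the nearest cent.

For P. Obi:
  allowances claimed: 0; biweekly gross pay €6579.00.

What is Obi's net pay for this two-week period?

State Income Tax: taxable = €6579.00
  €372.40 + 19.1% × (€6579.00 − €3800.00) = €372.40 + 19.1% × €2779.00 = €903.19
Medical Insurance Levy: 4.2% × €6579.00 = €276.32
Total withheld: €903.19 + €276.32 = €1179.51
Net pay: €6579.00 − €1179.51 = €5399.49

€5399.49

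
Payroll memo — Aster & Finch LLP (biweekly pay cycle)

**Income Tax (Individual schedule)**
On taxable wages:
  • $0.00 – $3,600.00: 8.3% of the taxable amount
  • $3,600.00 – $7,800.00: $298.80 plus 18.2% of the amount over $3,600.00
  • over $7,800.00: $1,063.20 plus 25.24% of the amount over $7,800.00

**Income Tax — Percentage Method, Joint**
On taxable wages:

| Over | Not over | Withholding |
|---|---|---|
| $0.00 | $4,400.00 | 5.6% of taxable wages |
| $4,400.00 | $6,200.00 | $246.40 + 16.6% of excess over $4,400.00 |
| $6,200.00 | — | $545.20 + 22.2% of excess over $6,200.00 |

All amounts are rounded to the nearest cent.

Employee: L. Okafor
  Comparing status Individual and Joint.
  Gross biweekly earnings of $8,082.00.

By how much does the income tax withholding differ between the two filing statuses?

$171.38

Income Tax (Individual): taxable = $8,082.00
  $1,063.20 + 25.24% × ($8,082.00 − $7,800.00) = $1,063.20 + 25.24% × $282.00 = $1,134.38
Income Tax (Joint): taxable = $8,082.00
  $545.20 + 22.2% × ($8,082.00 − $6,200.00) = $545.20 + 22.2% × $1,882.00 = $963.00
Difference: |$1,134.38 − $963.00| = $171.38 (higher under Individual)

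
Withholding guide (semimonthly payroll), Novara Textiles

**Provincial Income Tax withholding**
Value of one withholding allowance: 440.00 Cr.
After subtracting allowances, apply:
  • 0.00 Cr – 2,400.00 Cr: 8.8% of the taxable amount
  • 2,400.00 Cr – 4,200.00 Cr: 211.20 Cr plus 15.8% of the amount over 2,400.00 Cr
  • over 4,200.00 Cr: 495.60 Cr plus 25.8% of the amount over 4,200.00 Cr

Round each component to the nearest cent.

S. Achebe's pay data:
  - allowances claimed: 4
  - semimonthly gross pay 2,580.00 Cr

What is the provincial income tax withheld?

Provincial Income Tax: taxable = 2,580.00 Cr − 4×440.00 Cr = 820.00 Cr
  8.8% × 820.00 Cr = 72.16 Cr

72.16 Cr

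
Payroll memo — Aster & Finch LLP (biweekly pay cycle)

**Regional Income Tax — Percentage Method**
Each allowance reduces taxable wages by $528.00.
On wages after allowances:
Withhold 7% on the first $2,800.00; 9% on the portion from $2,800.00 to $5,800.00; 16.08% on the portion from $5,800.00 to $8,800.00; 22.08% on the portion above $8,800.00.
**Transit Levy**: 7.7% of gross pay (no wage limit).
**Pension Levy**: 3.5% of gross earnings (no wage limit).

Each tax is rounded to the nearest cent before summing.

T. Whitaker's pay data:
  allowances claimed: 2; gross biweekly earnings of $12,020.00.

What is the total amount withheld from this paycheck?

$2,772.45

Regional Income Tax: taxable = $12,020.00 − 2×$528.00 = $10,964.00
  $948.40 + 22.08% × ($10,964.00 − $8,800.00) = $948.40 + 22.08% × $2,164.00 = $1,426.21
Transit Levy: 7.7% × $12,020.00 = $925.54
Pension Levy: 3.5% × $12,020.00 = $420.70
Total: $1,426.21 + $925.54 + $420.70 = $2,772.45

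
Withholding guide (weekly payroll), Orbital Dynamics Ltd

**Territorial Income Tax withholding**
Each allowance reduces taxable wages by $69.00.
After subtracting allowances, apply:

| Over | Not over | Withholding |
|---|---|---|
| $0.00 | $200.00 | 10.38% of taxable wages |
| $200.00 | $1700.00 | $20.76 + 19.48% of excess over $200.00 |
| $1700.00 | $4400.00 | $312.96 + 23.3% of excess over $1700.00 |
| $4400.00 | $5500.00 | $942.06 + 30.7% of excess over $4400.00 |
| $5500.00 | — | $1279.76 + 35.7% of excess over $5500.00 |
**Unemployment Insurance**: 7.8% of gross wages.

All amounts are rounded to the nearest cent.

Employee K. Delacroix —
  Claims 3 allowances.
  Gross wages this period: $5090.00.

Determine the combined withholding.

$1487.36

Territorial Income Tax: taxable = $5090.00 − 3×$69.00 = $4883.00
  $942.06 + 30.7% × ($4883.00 − $4400.00) = $942.06 + 30.7% × $483.00 = $1090.34
Unemployment Insurance: 7.8% × $5090.00 = $397.02
Total: $1090.34 + $397.02 = $1487.36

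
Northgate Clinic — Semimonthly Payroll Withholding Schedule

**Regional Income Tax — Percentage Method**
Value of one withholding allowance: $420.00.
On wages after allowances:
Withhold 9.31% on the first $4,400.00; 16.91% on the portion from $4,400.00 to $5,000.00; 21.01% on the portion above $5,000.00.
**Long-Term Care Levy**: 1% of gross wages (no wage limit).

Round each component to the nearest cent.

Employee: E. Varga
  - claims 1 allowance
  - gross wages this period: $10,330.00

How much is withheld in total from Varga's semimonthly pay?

Regional Income Tax: taxable = $10,330.00 − 1×$420.00 = $9,910.00
  $511.10 + 21.01% × ($9,910.00 − $5,000.00) = $511.10 + 21.01% × $4,910.00 = $1,542.69
Long-Term Care Levy: 1% × $10,330.00 = $103.30
Total: $1,542.69 + $103.30 = $1,645.99

$1,645.99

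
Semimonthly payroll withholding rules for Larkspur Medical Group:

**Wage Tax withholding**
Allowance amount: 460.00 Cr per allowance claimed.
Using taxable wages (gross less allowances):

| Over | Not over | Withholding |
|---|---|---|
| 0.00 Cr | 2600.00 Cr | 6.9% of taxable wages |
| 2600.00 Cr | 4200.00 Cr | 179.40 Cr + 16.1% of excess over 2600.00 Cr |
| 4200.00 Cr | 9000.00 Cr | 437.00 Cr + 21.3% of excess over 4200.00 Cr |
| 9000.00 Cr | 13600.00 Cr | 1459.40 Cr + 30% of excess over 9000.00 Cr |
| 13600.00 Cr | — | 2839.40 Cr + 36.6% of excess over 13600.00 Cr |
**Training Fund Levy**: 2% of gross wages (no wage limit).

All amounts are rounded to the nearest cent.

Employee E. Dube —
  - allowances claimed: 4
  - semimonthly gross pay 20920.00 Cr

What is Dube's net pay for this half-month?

Wage Tax: taxable = 20920.00 Cr − 4×460.00 Cr = 19080.00 Cr
  2839.40 Cr + 36.6% × (19080.00 Cr − 13600.00 Cr) = 2839.40 Cr + 36.6% × 5480.00 Cr = 4845.08 Cr
Training Fund Levy: 2% × 20920.00 Cr = 418.40 Cr
Total withheld: 4845.08 Cr + 418.40 Cr = 5263.48 Cr
Net pay: 20920.00 Cr − 5263.48 Cr = 15656.52 Cr

15656.52 Cr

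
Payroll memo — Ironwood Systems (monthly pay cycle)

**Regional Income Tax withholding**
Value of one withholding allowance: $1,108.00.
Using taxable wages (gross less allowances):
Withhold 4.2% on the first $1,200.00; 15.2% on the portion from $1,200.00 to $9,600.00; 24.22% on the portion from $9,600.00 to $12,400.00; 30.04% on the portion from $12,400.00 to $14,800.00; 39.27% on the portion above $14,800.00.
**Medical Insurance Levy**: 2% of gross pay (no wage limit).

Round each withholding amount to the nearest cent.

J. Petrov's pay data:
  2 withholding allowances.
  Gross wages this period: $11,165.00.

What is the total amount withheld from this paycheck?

Regional Income Tax: taxable = $11,165.00 − 2×$1,108.00 = $8,949.00
  $50.40 + 15.2% × ($8,949.00 − $1,200.00) = $50.40 + 15.2% × $7,749.00 = $1,228.25
Medical Insurance Levy: 2% × $11,165.00 = $223.30
Total: $1,228.25 + $223.30 = $1,451.55

$1,451.55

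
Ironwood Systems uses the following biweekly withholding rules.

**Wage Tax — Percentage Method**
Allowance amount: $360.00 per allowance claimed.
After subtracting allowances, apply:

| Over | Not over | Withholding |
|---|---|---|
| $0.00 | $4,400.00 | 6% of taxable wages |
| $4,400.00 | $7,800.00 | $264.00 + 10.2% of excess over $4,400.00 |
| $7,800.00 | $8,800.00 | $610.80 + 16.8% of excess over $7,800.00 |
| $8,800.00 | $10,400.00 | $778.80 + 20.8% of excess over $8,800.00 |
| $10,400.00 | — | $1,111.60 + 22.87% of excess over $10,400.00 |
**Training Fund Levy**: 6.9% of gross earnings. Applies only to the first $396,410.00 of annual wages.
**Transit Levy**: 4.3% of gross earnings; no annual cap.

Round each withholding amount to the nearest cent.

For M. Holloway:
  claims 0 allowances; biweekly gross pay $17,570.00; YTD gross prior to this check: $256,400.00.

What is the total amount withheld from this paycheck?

$4,719.22

Wage Tax: taxable = $17,570.00
  $1,111.60 + 22.87% × ($17,570.00 − $10,400.00) = $1,111.60 + 22.87% × $7,170.00 = $2,751.38
Training Fund Levy: 6.9% × $17,570.00 = $1,212.33
Transit Levy: 4.3% × $17,570.00 = $755.51
Total: $2,751.38 + $1,212.33 + $755.51 = $4,719.22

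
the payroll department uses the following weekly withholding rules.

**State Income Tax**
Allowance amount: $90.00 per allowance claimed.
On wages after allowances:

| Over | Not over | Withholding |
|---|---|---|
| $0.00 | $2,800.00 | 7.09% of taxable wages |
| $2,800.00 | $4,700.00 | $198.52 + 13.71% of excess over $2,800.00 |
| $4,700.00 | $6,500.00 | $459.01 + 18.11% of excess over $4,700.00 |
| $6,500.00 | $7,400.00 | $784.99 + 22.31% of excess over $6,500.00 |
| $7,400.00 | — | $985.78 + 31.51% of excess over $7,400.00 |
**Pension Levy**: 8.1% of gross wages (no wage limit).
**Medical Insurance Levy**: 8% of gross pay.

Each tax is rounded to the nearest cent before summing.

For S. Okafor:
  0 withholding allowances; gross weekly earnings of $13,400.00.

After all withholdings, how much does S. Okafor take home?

$8,366.22

State Income Tax: taxable = $13,400.00
  $985.78 + 31.51% × ($13,400.00 − $7,400.00) = $985.78 + 31.51% × $6,000.00 = $2,876.38
Pension Levy: 8.1% × $13,400.00 = $1,085.40
Medical Insurance Levy: 8% × $13,400.00 = $1,072.00
Total withheld: $2,876.38 + $1,085.40 + $1,072.00 = $5,033.78
Net pay: $13,400.00 − $5,033.78 = $8,366.22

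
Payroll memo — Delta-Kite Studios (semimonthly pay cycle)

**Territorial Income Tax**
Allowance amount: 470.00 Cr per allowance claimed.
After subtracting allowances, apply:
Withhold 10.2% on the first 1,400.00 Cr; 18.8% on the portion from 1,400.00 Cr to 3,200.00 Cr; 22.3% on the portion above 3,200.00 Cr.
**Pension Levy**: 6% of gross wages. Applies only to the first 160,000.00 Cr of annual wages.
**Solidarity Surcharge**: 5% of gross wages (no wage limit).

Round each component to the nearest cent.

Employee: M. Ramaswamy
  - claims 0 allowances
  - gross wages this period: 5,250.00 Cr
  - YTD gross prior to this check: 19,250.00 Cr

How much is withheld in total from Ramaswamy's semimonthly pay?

1,515.85 Cr

Territorial Income Tax: taxable = 5,250.00 Cr
  481.20 Cr + 22.3% × (5,250.00 Cr − 3,200.00 Cr) = 481.20 Cr + 22.3% × 2,050.00 Cr = 938.35 Cr
Pension Levy: 6% × 5,250.00 Cr = 315.00 Cr
Solidarity Surcharge: 5% × 5,250.00 Cr = 262.50 Cr
Total: 938.35 Cr + 315.00 Cr + 262.50 Cr = 1,515.85 Cr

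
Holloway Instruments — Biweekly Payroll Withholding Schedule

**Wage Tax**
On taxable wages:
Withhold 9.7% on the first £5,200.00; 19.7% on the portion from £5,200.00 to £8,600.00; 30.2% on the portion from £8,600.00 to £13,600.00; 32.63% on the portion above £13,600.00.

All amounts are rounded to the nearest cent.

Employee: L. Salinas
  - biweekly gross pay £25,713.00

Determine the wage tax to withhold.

£6,636.67

Wage Tax: taxable = £25,713.00
  £2,684.20 + 32.63% × (£25,713.00 − £13,600.00) = £2,684.20 + 32.63% × £12,113.00 = £6,636.67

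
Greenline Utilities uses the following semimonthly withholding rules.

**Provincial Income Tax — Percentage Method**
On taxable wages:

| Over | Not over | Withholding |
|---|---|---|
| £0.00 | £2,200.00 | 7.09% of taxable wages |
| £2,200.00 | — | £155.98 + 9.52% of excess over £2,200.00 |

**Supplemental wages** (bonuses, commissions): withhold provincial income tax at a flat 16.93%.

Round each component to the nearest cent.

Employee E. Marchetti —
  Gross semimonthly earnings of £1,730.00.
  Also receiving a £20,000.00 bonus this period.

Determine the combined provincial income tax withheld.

£3,508.66

Provincial Income Tax: taxable = £1,730.00
  7.09% × £1,730.00 = £122.66
Supplemental (16.93% flat on bonus): 16.93% × £20,000.00 = £3,386.00
Total provincial income tax: £122.66 + £3,386.00 = £3,508.66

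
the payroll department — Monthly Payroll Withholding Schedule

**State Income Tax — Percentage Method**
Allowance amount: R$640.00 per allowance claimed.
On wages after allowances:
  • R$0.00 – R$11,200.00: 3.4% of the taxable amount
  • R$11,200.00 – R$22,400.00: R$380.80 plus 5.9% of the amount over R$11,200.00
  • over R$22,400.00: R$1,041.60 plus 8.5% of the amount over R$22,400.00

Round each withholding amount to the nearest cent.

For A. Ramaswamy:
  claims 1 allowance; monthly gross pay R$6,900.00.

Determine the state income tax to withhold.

State Income Tax: taxable = R$6,900.00 − 1×R$640.00 = R$6,260.00
  3.4% × R$6,260.00 = R$212.84

R$212.84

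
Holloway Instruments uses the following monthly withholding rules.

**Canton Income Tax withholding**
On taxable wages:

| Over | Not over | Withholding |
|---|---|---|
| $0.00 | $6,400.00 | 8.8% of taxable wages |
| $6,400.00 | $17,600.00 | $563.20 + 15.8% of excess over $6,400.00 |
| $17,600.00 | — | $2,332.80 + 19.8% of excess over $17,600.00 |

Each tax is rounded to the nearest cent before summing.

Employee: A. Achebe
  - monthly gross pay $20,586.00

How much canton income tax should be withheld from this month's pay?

$2,924.03

Canton Income Tax: taxable = $20,586.00
  $2,332.80 + 19.8% × ($20,586.00 − $17,600.00) = $2,332.80 + 19.8% × $2,986.00 = $2,924.03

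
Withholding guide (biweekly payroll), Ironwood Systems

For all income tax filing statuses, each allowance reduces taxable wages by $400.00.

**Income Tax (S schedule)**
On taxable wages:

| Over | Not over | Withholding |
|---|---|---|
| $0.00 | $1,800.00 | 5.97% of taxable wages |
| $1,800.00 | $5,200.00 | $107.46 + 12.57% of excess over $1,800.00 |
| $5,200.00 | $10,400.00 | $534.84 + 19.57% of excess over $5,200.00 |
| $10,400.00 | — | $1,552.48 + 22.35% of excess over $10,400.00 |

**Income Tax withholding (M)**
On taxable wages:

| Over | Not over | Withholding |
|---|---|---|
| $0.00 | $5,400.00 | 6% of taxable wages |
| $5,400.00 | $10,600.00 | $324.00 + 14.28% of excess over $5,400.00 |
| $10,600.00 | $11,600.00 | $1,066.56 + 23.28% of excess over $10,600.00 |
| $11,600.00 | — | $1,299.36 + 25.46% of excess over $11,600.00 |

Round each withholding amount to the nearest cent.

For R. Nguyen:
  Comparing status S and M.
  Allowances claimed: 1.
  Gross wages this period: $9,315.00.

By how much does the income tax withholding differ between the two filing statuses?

$435.93

Income Tax (S): taxable = $9,315.00 − 1×$400.00 = $8,915.00
  $534.84 + 19.57% × ($8,915.00 − $5,200.00) = $534.84 + 19.57% × $3,715.00 = $1,261.87
Income Tax (M): taxable = $9,315.00 − 1×$400.00 = $8,915.00
  $324.00 + 14.28% × ($8,915.00 − $5,400.00) = $324.00 + 14.28% × $3,515.00 = $825.94
Difference: |$1,261.87 − $825.94| = $435.93 (higher under S)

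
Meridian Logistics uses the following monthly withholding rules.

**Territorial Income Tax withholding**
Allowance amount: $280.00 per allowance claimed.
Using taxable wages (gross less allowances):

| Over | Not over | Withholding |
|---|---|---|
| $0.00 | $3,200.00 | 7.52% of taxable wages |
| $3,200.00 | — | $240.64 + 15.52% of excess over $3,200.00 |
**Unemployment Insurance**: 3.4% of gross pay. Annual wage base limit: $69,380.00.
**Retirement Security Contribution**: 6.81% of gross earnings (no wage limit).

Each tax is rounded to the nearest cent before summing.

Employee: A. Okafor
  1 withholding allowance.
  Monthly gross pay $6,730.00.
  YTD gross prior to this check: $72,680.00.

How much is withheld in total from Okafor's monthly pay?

$1,203.35

Territorial Income Tax: taxable = $6,730.00 − 1×$280.00 = $6,450.00
  $240.64 + 15.52% × ($6,450.00 − $3,200.00) = $240.64 + 15.52% × $3,250.00 = $745.04
Unemployment Insurance: YTD $72,680.00 ≥ cap $69,380.00 → $0.00
Retirement Security Contribution: 6.81% × $6,730.00 = $458.31
Total: $745.04 + $0.00 + $458.31 = $1,203.35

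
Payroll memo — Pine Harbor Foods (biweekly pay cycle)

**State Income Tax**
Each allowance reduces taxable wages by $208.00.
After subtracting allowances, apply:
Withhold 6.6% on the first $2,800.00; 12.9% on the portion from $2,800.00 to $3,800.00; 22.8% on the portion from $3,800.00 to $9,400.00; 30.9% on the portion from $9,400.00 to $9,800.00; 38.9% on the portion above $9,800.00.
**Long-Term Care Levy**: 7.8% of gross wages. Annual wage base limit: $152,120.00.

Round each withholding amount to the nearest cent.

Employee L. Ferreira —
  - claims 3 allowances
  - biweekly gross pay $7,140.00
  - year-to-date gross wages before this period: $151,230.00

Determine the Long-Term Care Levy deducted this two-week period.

$69.42

Long-Term Care Levy: cap $152,120.00 − YTD $151,230.00 = $890.00 subject; 7.8% × $890.00 = $69.42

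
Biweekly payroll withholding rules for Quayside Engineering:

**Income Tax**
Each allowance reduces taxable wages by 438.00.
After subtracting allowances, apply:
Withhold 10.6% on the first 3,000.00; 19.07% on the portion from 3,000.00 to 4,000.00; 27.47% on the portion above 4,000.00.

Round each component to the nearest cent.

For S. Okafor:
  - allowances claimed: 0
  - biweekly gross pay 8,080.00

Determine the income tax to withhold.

Income Tax: taxable = 8,080.00
  508.70 + 27.47% × (8,080.00 − 4,000.00) = 508.70 + 27.47% × 4,080.00 = 1,629.48

1,629.48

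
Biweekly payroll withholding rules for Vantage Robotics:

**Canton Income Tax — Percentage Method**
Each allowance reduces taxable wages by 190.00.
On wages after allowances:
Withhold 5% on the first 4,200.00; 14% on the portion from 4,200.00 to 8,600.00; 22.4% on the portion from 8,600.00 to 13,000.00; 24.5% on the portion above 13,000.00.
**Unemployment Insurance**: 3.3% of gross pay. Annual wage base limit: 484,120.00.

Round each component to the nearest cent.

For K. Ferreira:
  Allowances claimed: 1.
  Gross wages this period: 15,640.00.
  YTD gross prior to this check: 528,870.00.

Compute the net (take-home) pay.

Canton Income Tax: taxable = 15,640.00 − 1×190.00 = 15,450.00
  1,811.60 + 24.5% × (15,450.00 − 13,000.00) = 1,811.60 + 24.5% × 2,450.00 = 2,411.85
Unemployment Insurance: YTD 528,870.00 ≥ cap 484,120.00 → 0.00
Total withheld: 2,411.85 + 0.00 = 2,411.85
Net pay: 15,640.00 − 2,411.85 = 13,228.15

13,228.15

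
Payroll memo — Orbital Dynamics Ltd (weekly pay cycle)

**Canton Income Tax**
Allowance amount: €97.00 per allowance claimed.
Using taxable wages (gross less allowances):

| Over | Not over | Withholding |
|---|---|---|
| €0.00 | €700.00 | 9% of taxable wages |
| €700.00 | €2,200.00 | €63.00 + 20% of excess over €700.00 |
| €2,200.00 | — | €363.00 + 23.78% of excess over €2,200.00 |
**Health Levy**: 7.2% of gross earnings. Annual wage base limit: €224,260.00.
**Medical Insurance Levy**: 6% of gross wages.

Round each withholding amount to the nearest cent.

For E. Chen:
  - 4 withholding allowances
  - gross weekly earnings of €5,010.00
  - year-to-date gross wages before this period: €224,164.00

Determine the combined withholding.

Canton Income Tax: taxable = €5,010.00 − 4×€97.00 = €4,622.00
  €363.00 + 23.78% × (€4,622.00 − €2,200.00) = €363.00 + 23.78% × €2,422.00 = €938.95
Health Levy: cap €224,260.00 − YTD €224,164.00 = €96.00 subject; 7.2% × €96.00 = €6.91
Medical Insurance Levy: 6% × €5,010.00 = €300.60
Total: €938.95 + €6.91 + €300.60 = €1,246.46

€1,246.46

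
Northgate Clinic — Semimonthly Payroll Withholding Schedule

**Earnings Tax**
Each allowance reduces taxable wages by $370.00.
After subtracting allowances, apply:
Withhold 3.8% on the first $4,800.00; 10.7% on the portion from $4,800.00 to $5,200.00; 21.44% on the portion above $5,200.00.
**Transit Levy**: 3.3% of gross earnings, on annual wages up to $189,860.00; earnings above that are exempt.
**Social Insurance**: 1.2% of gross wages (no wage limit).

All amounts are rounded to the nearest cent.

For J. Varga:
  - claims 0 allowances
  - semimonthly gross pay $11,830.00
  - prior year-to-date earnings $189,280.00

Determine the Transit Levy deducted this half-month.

Transit Levy: cap $189,860.00 − YTD $189,280.00 = $580.00 subject; 3.3% × $580.00 = $19.14

$19.14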